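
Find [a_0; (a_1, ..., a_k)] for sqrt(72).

Write x_i = (sqrt(72) + m_i)/d_i with (m_0, d_0) = (0, 1). a_0 = floor(sqrt(72)) = 8, since 8^2 = 64 <= 72 < 81 = 9^2.
Iterate m_{i+1} = d_i*a_i - m_i, d_{i+1} = (72 - m_{i+1}^2)/d_i, a_{i+1} = floor((a_0 + m_{i+1})/d_{i+1}):
  m_1 = 1*8 - 0 = 8, d_1 = (72 - 8^2)/1 = 8/1 = 8, a_1 = floor((8 + 8)/8) = 2.
  m_2 = 8*2 - 8 = 8, d_2 = (72 - 8^2)/8 = 8/8 = 1, a_2 = floor((8 + 8)/1) = 16.
  m_3 = 1*16 - 8 = 8, d_3 = (72 - 8^2)/1 = 8/1 = 8: (m_3, d_3) = (m_1, d_1) = (8, 8), so from here the quotients repeat a_1, a_2; the period length is 2.
Hence the expansion of sqrt(72) is a_0 = 8 followed by the repeating block 2, 16 (period 2).

[8; (2, 16)]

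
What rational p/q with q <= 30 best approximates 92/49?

Expand x = 92/49 as a continued fraction with the Euclidean algorithm:
  92 = 1*49 + 43, so a_0 = 1.
  49 = 1*43 + 6, so a_1 = 1.
  43 = 7*6 + 1, so a_2 = 7.
  6 = 6*1 + 0, so a_3 = 6.
so x = [1; 1, 7, 6].
Convergents (p_i = a_i*p_{i-1} + p_{i-2}, q_i = a_i*q_{i-1} + q_{i-2} with p_{-2}=0, p_{-1}=1, q_{-2}=1, q_{-1}=0), until the denominator exceeds 30:
  i=0: a_0=1, p_0 = 1*1 + 0 = 1, q_0 = 1*0 + 1 = 1.
  i=1: a_1=1, p_1 = 1*1 + 1 = 2, q_1 = 1*1 + 0 = 1.
  i=2: a_2=7, p_2 = 7*2 + 1 = 15, q_2 = 7*1 + 1 = 8.
  i=3: a_3=6, p_3 = 6*15 + 2 = 92, q_3 = 6*8 + 1 = 49.
q_3 = 49 > 30, so the last convergent with denominator <= 30 is p_2/q_2 = 15/8.
The closest fraction with denominator <= 30 is either p_2/q_2 or the intermediate fraction (k*p_2 + p_1)/(k*q_2 + q_1) with the largest k >= 1 whose denominator stays <= 30; these approach x as k grows, and every other convergent or intermediate fraction in range is farther away.
Largest k: floor((30 - q_1)/q_2) = floor((30 - 1)/8) = 3.
That gives (3*15 + 2)/(3*8 + 1) = 47/25.
Compare the errors: |x - 15/8| = |92*8 - 15*49|/(49*8) = 1/392, and |x - 47/25| = |92*25 - 47*49|/(49*25) = 3/1225.
Cross-multiplying, 3*392 = 1176 < 1225 = 1*1225, so 3/1225 is smaller: the intermediate fraction 47/25 is closer to x than 15/8.

47/25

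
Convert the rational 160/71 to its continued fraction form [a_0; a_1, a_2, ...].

[2; 3, 1, 17]

Run the Euclidean algorithm on 160 and 71; the successive quotients are the partial quotients a_0, a_1, ... (each step inverts the fractional part left over by the previous one):
  160 = 2*71 + 18, so a_0 = 2.
  71 = 3*18 + 17, so a_1 = 3.
  18 = 1*17 + 1, so a_2 = 1.
  17 = 17*1 + 0, so a_3 = 17.
The remainder reaches 0 after 4 divisions, so the expansion has 4 partial quotients, read off in order.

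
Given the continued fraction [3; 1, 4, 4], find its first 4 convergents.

Using the convergent recurrence p_i = a_i*p_{i-1} + p_{i-2}, q_i = a_i*q_{i-1} + q_{i-2} with p_{-2}=0, p_{-1}=1, q_{-2}=1, q_{-1}=0:
  i=0: a_0=3, p_0 = 3*1 + 0 = 3, q_0 = 3*0 + 1 = 1.
  i=1: a_1=1, p_1 = 1*3 + 1 = 4, q_1 = 1*1 + 0 = 1.
  i=2: a_2=4, p_2 = 4*4 + 3 = 19, q_2 = 4*1 + 1 = 5.
  i=3: a_3=4, p_3 = 4*19 + 4 = 80, q_3 = 4*5 + 1 = 21.

3/1, 4/1, 19/5, 80/21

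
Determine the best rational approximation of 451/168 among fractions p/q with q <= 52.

51/19

Expand x = 451/168 as a continued fraction with the Euclidean algorithm:
  451 = 2*168 + 115, so a_0 = 2.
  168 = 1*115 + 53, so a_1 = 1.
  115 = 2*53 + 9, so a_2 = 2.
  53 = 5*9 + 8, so a_3 = 5.
  9 = 1*8 + 1, so a_4 = 1.
  8 = 8*1 + 0, so a_5 = 8.
so x = [2; 1, 2, 5, 1, 8].
Convergents (p_i = a_i*p_{i-1} + p_{i-2}, q_i = a_i*q_{i-1} + q_{i-2} with p_{-2}=0, p_{-1}=1, q_{-2}=1, q_{-1}=0), until the denominator exceeds 52:
  i=0: a_0=2, p_0 = 2*1 + 0 = 2, q_0 = 2*0 + 1 = 1.
  i=1: a_1=1, p_1 = 1*2 + 1 = 3, q_1 = 1*1 + 0 = 1.
  i=2: a_2=2, p_2 = 2*3 + 2 = 8, q_2 = 2*1 + 1 = 3.
  i=3: a_3=5, p_3 = 5*8 + 3 = 43, q_3 = 5*3 + 1 = 16.
  i=4: a_4=1, p_4 = 1*43 + 8 = 51, q_4 = 1*16 + 3 = 19.
  i=5: a_5=8, p_5 = 8*51 + 43 = 451, q_5 = 8*19 + 16 = 168.
q_5 = 168 > 52, so the last convergent with denominator <= 52 is p_4/q_4 = 51/19.
The closest fraction with denominator <= 52 is either p_4/q_4 or the intermediate fraction (k*p_4 + p_3)/(k*q_4 + q_3) with the largest k >= 1 whose denominator stays <= 52; these approach x as k grows, and every other convergent or intermediate fraction in range is farther away.
Largest k: floor((52 - q_3)/q_4) = floor((52 - 16)/19) = 1.
That gives (1*51 + 43)/(1*19 + 16) = 94/35.
Compare the errors: |x - 51/19| = |451*19 - 51*168|/(168*19) = 1/3192, and |x - 94/35| = |451*35 - 94*168|/(168*35) = 7/5880.
Cross-multiplying, 1*5880 = 5880 < 22344 = 7*3192, so 1/3192 is smaller: the convergent 51/19 is closer to x than 94/35.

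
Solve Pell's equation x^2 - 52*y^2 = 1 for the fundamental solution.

(x, y) = (649, 90)

First expand sqrt(52) as a continued fraction. With x_i = (sqrt(52) + m_i)/d_i and (m_0, d_0) = (0, 1): a_0 = floor(sqrt(52)) = 7, since 7^2 = 49 <= 52 < 64 = 8^2.
Iterate m_{i+1} = d_i*a_i - m_i, d_{i+1} = (52 - m_{i+1}^2)/d_i, a_{i+1} = floor((a_0 + m_{i+1})/d_{i+1}):
  m_1 = 1*7 - 0 = 7, d_1 = (52 - 7^2)/1 = 3/1 = 3, a_1 = floor((7 + 7)/3) = 4.
  m_2 = 3*4 - 7 = 5, d_2 = (52 - 5^2)/3 = 27/3 = 9, a_2 = floor((7 + 5)/9) = 1.
  m_3 = 9*1 - 5 = 4, d_3 = (52 - 4^2)/9 = 36/9 = 4, a_3 = floor((7 + 4)/4) = 2.
  m_4 = 4*2 - 4 = 4, d_4 = (52 - 4^2)/4 = 36/4 = 9, a_4 = floor((7 + 4)/9) = 1.
  m_5 = 9*1 - 4 = 5, d_5 = (52 - 5^2)/9 = 27/9 = 3, a_5 = floor((7 + 5)/3) = 4.
  m_6 = 3*4 - 5 = 7, d_6 = (52 - 7^2)/3 = 3/3 = 1, a_6 = floor((7 + 7)/1) = 14.
  m_7 = 1*14 - 7 = 7, d_7 = (52 - 7^2)/1 = 3/1 = 3: (m_7, d_7) = (m_1, d_1) = (7, 3), so from here the quotients repeat a_1, ..., a_6; the period length is 6.
So sqrt(52) = [7; (4, 1, 2, 1, 4, 14)] with period length k = 6.
k is even, so the fundamental solution of x^2 - 52y^2 = 1 is (p_{k-1}, q_{k-1}) = (p_5, q_5); compute convergents through index 5.
Convergents (p_i = a_i*p_{i-1} + p_{i-2}, q_i = a_i*q_{i-1} + q_{i-2} with p_{-2}=0, p_{-1}=1, q_{-2}=1, q_{-1}=0):
  i=0: a_0=7, p_0 = 7*1 + 0 = 7, q_0 = 7*0 + 1 = 1.
  i=1: a_1=4, p_1 = 4*7 + 1 = 29, q_1 = 4*1 + 0 = 4.
  i=2: a_2=1, p_2 = 1*29 + 7 = 36, q_2 = 1*4 + 1 = 5.
  i=3: a_3=2, p_3 = 2*36 + 29 = 101, q_3 = 2*5 + 4 = 14.
  i=4: a_4=1, p_4 = 1*101 + 36 = 137, q_4 = 1*14 + 5 = 19.
  i=5: a_5=4, p_5 = 4*137 + 101 = 649, q_5 = 4*19 + 14 = 90.
Check: 649^2 - 52*90^2 = 421201 - 421200 = 1, so (x, y) = (649, 90) solves the equation, and by the theorem it is the least positive solution.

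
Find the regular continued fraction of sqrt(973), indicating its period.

[31; (5, 5, 2, 8, 2, 5, 5, 62)]

Write x_i = (sqrt(973) + m_i)/d_i with (m_0, d_0) = (0, 1). a_0 = floor(sqrt(973)) = 31, since 31^2 = 961 <= 973 < 1024 = 32^2.
Iterate m_{i+1} = d_i*a_i - m_i, d_{i+1} = (973 - m_{i+1}^2)/d_i, a_{i+1} = floor((a_0 + m_{i+1})/d_{i+1}):
  m_1 = 1*31 - 0 = 31, d_1 = (973 - 31^2)/1 = 12/1 = 12, a_1 = floor((31 + 31)/12) = 5.
  m_2 = 12*5 - 31 = 29, d_2 = (973 - 29^2)/12 = 132/12 = 11, a_2 = floor((31 + 29)/11) = 5.
  m_3 = 11*5 - 29 = 26, d_3 = (973 - 26^2)/11 = 297/11 = 27, a_3 = floor((31 + 26)/27) = 2.
  m_4 = 27*2 - 26 = 28, d_4 = (973 - 28^2)/27 = 189/27 = 7, a_4 = floor((31 + 28)/7) = 8.
  m_5 = 7*8 - 28 = 28, d_5 = (973 - 28^2)/7 = 189/7 = 27, a_5 = floor((31 + 28)/27) = 2.
  m_6 = 27*2 - 28 = 26, d_6 = (973 - 26^2)/27 = 297/27 = 11, a_6 = floor((31 + 26)/11) = 5.
  m_7 = 11*5 - 26 = 29, d_7 = (973 - 29^2)/11 = 132/11 = 12, a_7 = floor((31 + 29)/12) = 5.
  m_8 = 12*5 - 29 = 31, d_8 = (973 - 31^2)/12 = 12/12 = 1, a_8 = floor((31 + 31)/1) = 62.
  m_9 = 1*62 - 31 = 31, d_9 = (973 - 31^2)/1 = 12/1 = 12: (m_9, d_9) = (m_1, d_1) = (31, 12), so from here the quotients repeat a_1, ..., a_8; the period length is 8.
Hence the expansion of sqrt(973) is a_0 = 31 followed by the repeating block 5, 5, 2, 8, 2, 5, 5, 62 (period 8).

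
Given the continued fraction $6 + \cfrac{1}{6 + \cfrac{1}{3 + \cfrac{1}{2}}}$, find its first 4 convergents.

6/1, 37/6, 117/19, 271/44

Using the convergent recurrence p_i = a_i*p_{i-1} + p_{i-2}, q_i = a_i*q_{i-1} + q_{i-2} with p_{-2}=0, p_{-1}=1, q_{-2}=1, q_{-1}=0:
  i=0: a_0=6, p_0 = 6*1 + 0 = 6, q_0 = 6*0 + 1 = 1.
  i=1: a_1=6, p_1 = 6*6 + 1 = 37, q_1 = 6*1 + 0 = 6.
  i=2: a_2=3, p_2 = 3*37 + 6 = 117, q_2 = 3*6 + 1 = 19.
  i=3: a_3=2, p_3 = 2*117 + 37 = 271, q_3 = 2*19 + 6 = 44.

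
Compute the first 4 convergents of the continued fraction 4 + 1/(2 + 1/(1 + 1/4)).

Using the convergent recurrence p_i = a_i*p_{i-1} + p_{i-2}, q_i = a_i*q_{i-1} + q_{i-2} with p_{-2}=0, p_{-1}=1, q_{-2}=1, q_{-1}=0:
  i=0: a_0=4, p_0 = 4*1 + 0 = 4, q_0 = 4*0 + 1 = 1.
  i=1: a_1=2, p_1 = 2*4 + 1 = 9, q_1 = 2*1 + 0 = 2.
  i=2: a_2=1, p_2 = 1*9 + 4 = 13, q_2 = 1*2 + 1 = 3.
  i=3: a_3=4, p_3 = 4*13 + 9 = 61, q_3 = 4*3 + 2 = 14.

4/1, 9/2, 13/3, 61/14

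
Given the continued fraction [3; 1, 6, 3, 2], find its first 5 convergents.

3/1, 4/1, 27/7, 85/22, 197/51

Using the convergent recurrence p_i = a_i*p_{i-1} + p_{i-2}, q_i = a_i*q_{i-1} + q_{i-2} with p_{-2}=0, p_{-1}=1, q_{-2}=1, q_{-1}=0:
  i=0: a_0=3, p_0 = 3*1 + 0 = 3, q_0 = 3*0 + 1 = 1.
  i=1: a_1=1, p_1 = 1*3 + 1 = 4, q_1 = 1*1 + 0 = 1.
  i=2: a_2=6, p_2 = 6*4 + 3 = 27, q_2 = 6*1 + 1 = 7.
  i=3: a_3=3, p_3 = 3*27 + 4 = 85, q_3 = 3*7 + 1 = 22.
  i=4: a_4=2, p_4 = 2*85 + 27 = 197, q_4 = 2*22 + 7 = 51.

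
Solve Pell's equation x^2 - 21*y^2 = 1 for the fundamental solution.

First expand sqrt(21) as a continued fraction. With x_i = (sqrt(21) + m_i)/d_i and (m_0, d_0) = (0, 1): a_0 = floor(sqrt(21)) = 4, since 4^2 = 16 <= 21 < 25 = 5^2.
Iterate m_{i+1} = d_i*a_i - m_i, d_{i+1} = (21 - m_{i+1}^2)/d_i, a_{i+1} = floor((a_0 + m_{i+1})/d_{i+1}):
  m_1 = 1*4 - 0 = 4, d_1 = (21 - 4^2)/1 = 5/1 = 5, a_1 = floor((4 + 4)/5) = 1.
  m_2 = 5*1 - 4 = 1, d_2 = (21 - 1^2)/5 = 20/5 = 4, a_2 = floor((4 + 1)/4) = 1.
  m_3 = 4*1 - 1 = 3, d_3 = (21 - 3^2)/4 = 12/4 = 3, a_3 = floor((4 + 3)/3) = 2.
  m_4 = 3*2 - 3 = 3, d_4 = (21 - 3^2)/3 = 12/3 = 4, a_4 = floor((4 + 3)/4) = 1.
  m_5 = 4*1 - 3 = 1, d_5 = (21 - 1^2)/4 = 20/4 = 5, a_5 = floor((4 + 1)/5) = 1.
  m_6 = 5*1 - 1 = 4, d_6 = (21 - 4^2)/5 = 5/5 = 1, a_6 = floor((4 + 4)/1) = 8.
  m_7 = 1*8 - 4 = 4, d_7 = (21 - 4^2)/1 = 5/1 = 5: (m_7, d_7) = (m_1, d_1) = (4, 5), so from here the quotients repeat a_1, ..., a_6; the period length is 6.
So sqrt(21) = [4; (1, 1, 2, 1, 1, 8)] with period length k = 6.
k is even, so the fundamental solution of x^2 - 21y^2 = 1 is (p_{k-1}, q_{k-1}) = (p_5, q_5); compute convergents through index 5.
Convergents (p_i = a_i*p_{i-1} + p_{i-2}, q_i = a_i*q_{i-1} + q_{i-2} with p_{-2}=0, p_{-1}=1, q_{-2}=1, q_{-1}=0):
  i=0: a_0=4, p_0 = 4*1 + 0 = 4, q_0 = 4*0 + 1 = 1.
  i=1: a_1=1, p_1 = 1*4 + 1 = 5, q_1 = 1*1 + 0 = 1.
  i=2: a_2=1, p_2 = 1*5 + 4 = 9, q_2 = 1*1 + 1 = 2.
  i=3: a_3=2, p_3 = 2*9 + 5 = 23, q_3 = 2*2 + 1 = 5.
  i=4: a_4=1, p_4 = 1*23 + 9 = 32, q_4 = 1*5 + 2 = 7.
  i=5: a_5=1, p_5 = 1*32 + 23 = 55, q_5 = 1*7 + 5 = 12.
Check: 55^2 - 21*12^2 = 3025 - 3024 = 1, so (x, y) = (55, 12) solves the equation, and by the theorem it is the least positive solution.

(x, y) = (55, 12)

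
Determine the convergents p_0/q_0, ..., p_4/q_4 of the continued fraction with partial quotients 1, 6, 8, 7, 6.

1/1, 7/6, 57/49, 406/349, 2493/2143

Using the convergent recurrence p_i = a_i*p_{i-1} + p_{i-2}, q_i = a_i*q_{i-1} + q_{i-2} with p_{-2}=0, p_{-1}=1, q_{-2}=1, q_{-1}=0:
  i=0: a_0=1, p_0 = 1*1 + 0 = 1, q_0 = 1*0 + 1 = 1.
  i=1: a_1=6, p_1 = 6*1 + 1 = 7, q_1 = 6*1 + 0 = 6.
  i=2: a_2=8, p_2 = 8*7 + 1 = 57, q_2 = 8*6 + 1 = 49.
  i=3: a_3=7, p_3 = 7*57 + 7 = 406, q_3 = 7*49 + 6 = 349.
  i=4: a_4=6, p_4 = 6*406 + 57 = 2493, q_4 = 6*349 + 49 = 2143.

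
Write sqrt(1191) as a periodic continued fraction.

Write x_i = (sqrt(1191) + m_i)/d_i with (m_0, d_0) = (0, 1). a_0 = floor(sqrt(1191)) = 34, since 34^2 = 1156 <= 1191 < 1225 = 35^2.
Iterate m_{i+1} = d_i*a_i - m_i, d_{i+1} = (1191 - m_{i+1}^2)/d_i, a_{i+1} = floor((a_0 + m_{i+1})/d_{i+1}):
  m_1 = 1*34 - 0 = 34, d_1 = (1191 - 34^2)/1 = 35/1 = 35, a_1 = floor((34 + 34)/35) = 1.
  m_2 = 35*1 - 34 = 1, d_2 = (1191 - 1^2)/35 = 1190/35 = 34, a_2 = floor((34 + 1)/34) = 1.
  m_3 = 34*1 - 1 = 33, d_3 = (1191 - 33^2)/34 = 102/34 = 3, a_3 = floor((34 + 33)/3) = 22.
  m_4 = 3*22 - 33 = 33, d_4 = (1191 - 33^2)/3 = 102/3 = 34, a_4 = floor((34 + 33)/34) = 1.
  m_5 = 34*1 - 33 = 1, d_5 = (1191 - 1^2)/34 = 1190/34 = 35, a_5 = floor((34 + 1)/35) = 1.
  m_6 = 35*1 - 1 = 34, d_6 = (1191 - 34^2)/35 = 35/35 = 1, a_6 = floor((34 + 34)/1) = 68.
  m_7 = 1*68 - 34 = 34, d_7 = (1191 - 34^2)/1 = 35/1 = 35: (m_7, d_7) = (m_1, d_1) = (34, 35), so from here the quotients repeat a_1, ..., a_6; the period length is 6.
Hence the expansion of sqrt(1191) is a_0 = 34 followed by the repeating block 1, 1, 22, 1, 1, 68 (period 6).

[34; (1, 1, 22, 1, 1, 68)]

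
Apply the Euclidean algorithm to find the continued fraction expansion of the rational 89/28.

[3; 5, 1, 1, 2]

Run the Euclidean algorithm on 89 and 28; the successive quotients are the partial quotients a_0, a_1, ... (each step inverts the fractional part left over by the previous one):
  89 = 3*28 + 5, so a_0 = 3.
  28 = 5*5 + 3, so a_1 = 5.
  5 = 1*3 + 2, so a_2 = 1.
  3 = 1*2 + 1, so a_3 = 1.
  2 = 2*1 + 0, so a_4 = 2.
The remainder reaches 0 after 5 divisions, so the expansion has 5 partial quotients, read off in order.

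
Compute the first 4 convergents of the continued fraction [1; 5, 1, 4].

Using the convergent recurrence p_i = a_i*p_{i-1} + p_{i-2}, q_i = a_i*q_{i-1} + q_{i-2} with p_{-2}=0, p_{-1}=1, q_{-2}=1, q_{-1}=0:
  i=0: a_0=1, p_0 = 1*1 + 0 = 1, q_0 = 1*0 + 1 = 1.
  i=1: a_1=5, p_1 = 5*1 + 1 = 6, q_1 = 5*1 + 0 = 5.
  i=2: a_2=1, p_2 = 1*6 + 1 = 7, q_2 = 1*5 + 1 = 6.
  i=3: a_3=4, p_3 = 4*7 + 6 = 34, q_3 = 4*6 + 5 = 29.

1/1, 6/5, 7/6, 34/29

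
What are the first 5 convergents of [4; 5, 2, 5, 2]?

4/1, 21/5, 46/11, 251/60, 548/131

Using the convergent recurrence p_i = a_i*p_{i-1} + p_{i-2}, q_i = a_i*q_{i-1} + q_{i-2} with p_{-2}=0, p_{-1}=1, q_{-2}=1, q_{-1}=0:
  i=0: a_0=4, p_0 = 4*1 + 0 = 4, q_0 = 4*0 + 1 = 1.
  i=1: a_1=5, p_1 = 5*4 + 1 = 21, q_1 = 5*1 + 0 = 5.
  i=2: a_2=2, p_2 = 2*21 + 4 = 46, q_2 = 2*5 + 1 = 11.
  i=3: a_3=5, p_3 = 5*46 + 21 = 251, q_3 = 5*11 + 5 = 60.
  i=4: a_4=2, p_4 = 2*251 + 46 = 548, q_4 = 2*60 + 11 = 131.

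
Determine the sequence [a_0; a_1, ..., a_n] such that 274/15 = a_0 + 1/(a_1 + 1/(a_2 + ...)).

[18; 3, 1, 3]

Run the Euclidean algorithm on 274 and 15; the successive quotients are the partial quotients a_0, a_1, ... (each step inverts the fractional part left over by the previous one):
  274 = 18*15 + 4, so a_0 = 18.
  15 = 3*4 + 3, so a_1 = 3.
  4 = 1*3 + 1, so a_2 = 1.
  3 = 3*1 + 0, so a_3 = 3.
The remainder reaches 0 after 4 divisions, so the expansion has 4 partial quotients, read off in order.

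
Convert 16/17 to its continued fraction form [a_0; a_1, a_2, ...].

[0; 1, 16]

Run the Euclidean algorithm on 16 and 17; the successive quotients are the partial quotients a_0, a_1, ... (each step inverts the fractional part left over by the previous one):
  16 = 0*17 + 16, so a_0 = 0.
  17 = 1*16 + 1, so a_1 = 1.
  16 = 16*1 + 0, so a_2 = 16.
The remainder reaches 0 after 3 divisions, so the expansion has 3 partial quotients, read off in order.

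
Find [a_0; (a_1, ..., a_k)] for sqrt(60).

[7; (1, 2, 1, 14)]

Write x_i = (sqrt(60) + m_i)/d_i with (m_0, d_0) = (0, 1). a_0 = floor(sqrt(60)) = 7, since 7^2 = 49 <= 60 < 64 = 8^2.
Iterate m_{i+1} = d_i*a_i - m_i, d_{i+1} = (60 - m_{i+1}^2)/d_i, a_{i+1} = floor((a_0 + m_{i+1})/d_{i+1}):
  m_1 = 1*7 - 0 = 7, d_1 = (60 - 7^2)/1 = 11/1 = 11, a_1 = floor((7 + 7)/11) = 1.
  m_2 = 11*1 - 7 = 4, d_2 = (60 - 4^2)/11 = 44/11 = 4, a_2 = floor((7 + 4)/4) = 2.
  m_3 = 4*2 - 4 = 4, d_3 = (60 - 4^2)/4 = 44/4 = 11, a_3 = floor((7 + 4)/11) = 1.
  m_4 = 11*1 - 4 = 7, d_4 = (60 - 7^2)/11 = 11/11 = 1, a_4 = floor((7 + 7)/1) = 14.
  m_5 = 1*14 - 7 = 7, d_5 = (60 - 7^2)/1 = 11/1 = 11: (m_5, d_5) = (m_1, d_1) = (7, 11), so from here the quotients repeat a_1, ..., a_4; the period length is 4.
Hence the expansion of sqrt(60) is a_0 = 7 followed by the repeating block 1, 2, 1, 14 (period 4).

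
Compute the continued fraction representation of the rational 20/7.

Run the Euclidean algorithm on 20 and 7; the successive quotients are the partial quotients a_0, a_1, ... (each step inverts the fractional part left over by the previous one):
  20 = 2*7 + 6, so a_0 = 2.
  7 = 1*6 + 1, so a_1 = 1.
  6 = 6*1 + 0, so a_2 = 6.
The remainder reaches 0 after 3 divisions, so the expansion has 3 partial quotients, read off in order.

[2; 1, 6]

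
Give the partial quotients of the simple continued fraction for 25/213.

[0; 8, 1, 1, 12]

Run the Euclidean algorithm on 25 and 213; the successive quotients are the partial quotients a_0, a_1, ... (each step inverts the fractional part left over by the previous one):
  25 = 0*213 + 25, so a_0 = 0.
  213 = 8*25 + 13, so a_1 = 8.
  25 = 1*13 + 12, so a_2 = 1.
  13 = 1*12 + 1, so a_3 = 1.
  12 = 12*1 + 0, so a_4 = 12.
The remainder reaches 0 after 5 divisions, so the expansion has 5 partial quotients, read off in order.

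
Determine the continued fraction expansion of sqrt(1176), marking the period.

[34; (3, 2, 2, 2, 3, 68)]

Write x_i = (sqrt(1176) + m_i)/d_i with (m_0, d_0) = (0, 1). a_0 = floor(sqrt(1176)) = 34, since 34^2 = 1156 <= 1176 < 1225 = 35^2.
Iterate m_{i+1} = d_i*a_i - m_i, d_{i+1} = (1176 - m_{i+1}^2)/d_i, a_{i+1} = floor((a_0 + m_{i+1})/d_{i+1}):
  m_1 = 1*34 - 0 = 34, d_1 = (1176 - 34^2)/1 = 20/1 = 20, a_1 = floor((34 + 34)/20) = 3.
  m_2 = 20*3 - 34 = 26, d_2 = (1176 - 26^2)/20 = 500/20 = 25, a_2 = floor((34 + 26)/25) = 2.
  m_3 = 25*2 - 26 = 24, d_3 = (1176 - 24^2)/25 = 600/25 = 24, a_3 = floor((34 + 24)/24) = 2.
  m_4 = 24*2 - 24 = 24, d_4 = (1176 - 24^2)/24 = 600/24 = 25, a_4 = floor((34 + 24)/25) = 2.
  m_5 = 25*2 - 24 = 26, d_5 = (1176 - 26^2)/25 = 500/25 = 20, a_5 = floor((34 + 26)/20) = 3.
  m_6 = 20*3 - 26 = 34, d_6 = (1176 - 34^2)/20 = 20/20 = 1, a_6 = floor((34 + 34)/1) = 68.
  m_7 = 1*68 - 34 = 34, d_7 = (1176 - 34^2)/1 = 20/1 = 20: (m_7, d_7) = (m_1, d_1) = (34, 20), so from here the quotients repeat a_1, ..., a_6; the period length is 6.
Hence the expansion of sqrt(1176) is a_0 = 34 followed by the repeating block 3, 2, 2, 2, 3, 68 (period 6).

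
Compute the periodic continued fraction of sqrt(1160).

Write x_i = (sqrt(1160) + m_i)/d_i with (m_0, d_0) = (0, 1). a_0 = floor(sqrt(1160)) = 34, since 34^2 = 1156 <= 1160 < 1225 = 35^2.
Iterate m_{i+1} = d_i*a_i - m_i, d_{i+1} = (1160 - m_{i+1}^2)/d_i, a_{i+1} = floor((a_0 + m_{i+1})/d_{i+1}):
  m_1 = 1*34 - 0 = 34, d_1 = (1160 - 34^2)/1 = 4/1 = 4, a_1 = floor((34 + 34)/4) = 17.
  m_2 = 4*17 - 34 = 34, d_2 = (1160 - 34^2)/4 = 4/4 = 1, a_2 = floor((34 + 34)/1) = 68.
  m_3 = 1*68 - 34 = 34, d_3 = (1160 - 34^2)/1 = 4/1 = 4: (m_3, d_3) = (m_1, d_1) = (34, 4), so from here the quotients repeat a_1, a_2; the period length is 2.
Hence the expansion of sqrt(1160) is a_0 = 34 followed by the repeating block 17, 68 (period 2).

[34; (17, 68)]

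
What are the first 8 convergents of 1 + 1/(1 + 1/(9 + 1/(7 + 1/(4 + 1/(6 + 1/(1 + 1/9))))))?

Using the convergent recurrence p_i = a_i*p_{i-1} + p_{i-2}, q_i = a_i*q_{i-1} + q_{i-2} with p_{-2}=0, p_{-1}=1, q_{-2}=1, q_{-1}=0:
  i=0: a_0=1, p_0 = 1*1 + 0 = 1, q_0 = 1*0 + 1 = 1.
  i=1: a_1=1, p_1 = 1*1 + 1 = 2, q_1 = 1*1 + 0 = 1.
  i=2: a_2=9, p_2 = 9*2 + 1 = 19, q_2 = 9*1 + 1 = 10.
  i=3: a_3=7, p_3 = 7*19 + 2 = 135, q_3 = 7*10 + 1 = 71.
  i=4: a_4=4, p_4 = 4*135 + 19 = 559, q_4 = 4*71 + 10 = 294.
  i=5: a_5=6, p_5 = 6*559 + 135 = 3489, q_5 = 6*294 + 71 = 1835.
  i=6: a_6=1, p_6 = 1*3489 + 559 = 4048, q_6 = 1*1835 + 294 = 2129.
  i=7: a_7=9, p_7 = 9*4048 + 3489 = 39921, q_7 = 9*2129 + 1835 = 20996.

1/1, 2/1, 19/10, 135/71, 559/294, 3489/1835, 4048/2129, 39921/20996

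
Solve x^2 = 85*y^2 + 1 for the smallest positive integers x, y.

First expand sqrt(85) as a continued fraction. With x_i = (sqrt(85) + m_i)/d_i and (m_0, d_0) = (0, 1): a_0 = floor(sqrt(85)) = 9, since 9^2 = 81 <= 85 < 100 = 10^2.
Iterate m_{i+1} = d_i*a_i - m_i, d_{i+1} = (85 - m_{i+1}^2)/d_i, a_{i+1} = floor((a_0 + m_{i+1})/d_{i+1}):
  m_1 = 1*9 - 0 = 9, d_1 = (85 - 9^2)/1 = 4/1 = 4, a_1 = floor((9 + 9)/4) = 4.
  m_2 = 4*4 - 9 = 7, d_2 = (85 - 7^2)/4 = 36/4 = 9, a_2 = floor((9 + 7)/9) = 1.
  m_3 = 9*1 - 7 = 2, d_3 = (85 - 2^2)/9 = 81/9 = 9, a_3 = floor((9 + 2)/9) = 1.
  m_4 = 9*1 - 2 = 7, d_4 = (85 - 7^2)/9 = 36/9 = 4, a_4 = floor((9 + 7)/4) = 4.
  m_5 = 4*4 - 7 = 9, d_5 = (85 - 9^2)/4 = 4/4 = 1, a_5 = floor((9 + 9)/1) = 18.
  m_6 = 1*18 - 9 = 9, d_6 = (85 - 9^2)/1 = 4/1 = 4: (m_6, d_6) = (m_1, d_1) = (9, 4), so from here the quotients repeat a_1, ..., a_5; the period length is 5.
So sqrt(85) = [9; (4, 1, 1, 4, 18)] with period length k = 5.
k is odd, so (p_{k-1}, q_{k-1}) only solves x^2 - 85y^2 = -1 and the fundamental solution of x^2 - 85y^2 = 1 is (p_{2k-1}, q_{2k-1}) = (p_9, q_9); compute convergents through index 9, running through the period twice.
Convergents (p_i = a_i*p_{i-1} + p_{i-2}, q_i = a_i*q_{i-1} + q_{i-2} with p_{-2}=0, p_{-1}=1, q_{-2}=1, q_{-1}=0):
  i=0: a_0=9, p_0 = 9*1 + 0 = 9, q_0 = 9*0 + 1 = 1.
  i=1: a_1=4, p_1 = 4*9 + 1 = 37, q_1 = 4*1 + 0 = 4.
  i=2: a_2=1, p_2 = 1*37 + 9 = 46, q_2 = 1*4 + 1 = 5.
  i=3: a_3=1, p_3 = 1*46 + 37 = 83, q_3 = 1*5 + 4 = 9.
  i=4: a_4=4, p_4 = 4*83 + 46 = 378, q_4 = 4*9 + 5 = 41.
  i=5: a_5=18, p_5 = 18*378 + 83 = 6887, q_5 = 18*41 + 9 = 747.
  i=6: a_6=4, p_6 = 4*6887 + 378 = 27926, q_6 = 4*747 + 41 = 3029.
  i=7: a_7=1, p_7 = 1*27926 + 6887 = 34813, q_7 = 1*3029 + 747 = 3776.
  i=8: a_8=1, p_8 = 1*34813 + 27926 = 62739, q_8 = 1*3776 + 3029 = 6805.
  i=9: a_9=4, p_9 = 4*62739 + 34813 = 285769, q_9 = 4*6805 + 3776 = 30996.
Indeed p_4^2 - 85*q_4^2 = 142884 - 142885 = -1, not +1.
Check: 285769^2 - 85*30996^2 = 81663921361 - 81663921360 = 1, so (x, y) = (285769, 30996) solves the equation, and by the theorem it is the least positive solution.

(x, y) = (285769, 30996)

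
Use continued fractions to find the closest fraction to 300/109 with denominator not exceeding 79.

Expand x = 300/109 as a continued fraction with the Euclidean algorithm:
  300 = 2*109 + 82, so a_0 = 2.
  109 = 1*82 + 27, so a_1 = 1.
  82 = 3*27 + 1, so a_2 = 3.
  27 = 27*1 + 0, so a_3 = 27.
so x = [2; 1, 3, 27].
Convergents (p_i = a_i*p_{i-1} + p_{i-2}, q_i = a_i*q_{i-1} + q_{i-2} with p_{-2}=0, p_{-1}=1, q_{-2}=1, q_{-1}=0), until the denominator exceeds 79:
  i=0: a_0=2, p_0 = 2*1 + 0 = 2, q_0 = 2*0 + 1 = 1.
  i=1: a_1=1, p_1 = 1*2 + 1 = 3, q_1 = 1*1 + 0 = 1.
  i=2: a_2=3, p_2 = 3*3 + 2 = 11, q_2 = 3*1 + 1 = 4.
  i=3: a_3=27, p_3 = 27*11 + 3 = 300, q_3 = 27*4 + 1 = 109.
q_3 = 109 > 79, so the last convergent with denominator <= 79 is p_2/q_2 = 11/4.
The closest fraction with denominator <= 79 is either p_2/q_2 or the intermediate fraction (k*p_2 + p_1)/(k*q_2 + q_1) with the largest k >= 1 whose denominator stays <= 79; these approach x as k grows, and every other convergent or intermediate fraction in range is farther away.
Largest k: floor((79 - q_1)/q_2) = floor((79 - 1)/4) = 19.
That gives (19*11 + 3)/(19*4 + 1) = 212/77.
Compare the errors: |x - 11/4| = |300*4 - 11*109|/(109*4) = 1/436, and |x - 212/77| = |300*77 - 212*109|/(109*77) = 8/8393.
Cross-multiplying, 8*436 = 3488 < 8393 = 1*8393, so 8/8393 is smaller: the intermediate fraction 212/77 is closer to x than 11/4.

212/77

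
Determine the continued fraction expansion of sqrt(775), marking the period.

[27; (1, 5, 4, 1, 8, 2, 8, 1, 4, 5, 1, 54)]

Write x_i = (sqrt(775) + m_i)/d_i with (m_0, d_0) = (0, 1). a_0 = floor(sqrt(775)) = 27, since 27^2 = 729 <= 775 < 784 = 28^2.
Iterate m_{i+1} = d_i*a_i - m_i, d_{i+1} = (775 - m_{i+1}^2)/d_i, a_{i+1} = floor((a_0 + m_{i+1})/d_{i+1}):
  m_1 = 1*27 - 0 = 27, d_1 = (775 - 27^2)/1 = 46/1 = 46, a_1 = floor((27 + 27)/46) = 1.
  m_2 = 46*1 - 27 = 19, d_2 = (775 - 19^2)/46 = 414/46 = 9, a_2 = floor((27 + 19)/9) = 5.
  m_3 = 9*5 - 19 = 26, d_3 = (775 - 26^2)/9 = 99/9 = 11, a_3 = floor((27 + 26)/11) = 4.
  m_4 = 11*4 - 26 = 18, d_4 = (775 - 18^2)/11 = 451/11 = 41, a_4 = floor((27 + 18)/41) = 1.
  m_5 = 41*1 - 18 = 23, d_5 = (775 - 23^2)/41 = 246/41 = 6, a_5 = floor((27 + 23)/6) = 8.
  m_6 = 6*8 - 23 = 25, d_6 = (775 - 25^2)/6 = 150/6 = 25, a_6 = floor((27 + 25)/25) = 2.
  m_7 = 25*2 - 25 = 25, d_7 = (775 - 25^2)/25 = 150/25 = 6, a_7 = floor((27 + 25)/6) = 8.
  m_8 = 6*8 - 25 = 23, d_8 = (775 - 23^2)/6 = 246/6 = 41, a_8 = floor((27 + 23)/41) = 1.
  m_9 = 41*1 - 23 = 18, d_9 = (775 - 18^2)/41 = 451/41 = 11, a_9 = floor((27 + 18)/11) = 4.
  m_10 = 11*4 - 18 = 26, d_10 = (775 - 26^2)/11 = 99/11 = 9, a_10 = floor((27 + 26)/9) = 5.
  m_11 = 9*5 - 26 = 19, d_11 = (775 - 19^2)/9 = 414/9 = 46, a_11 = floor((27 + 19)/46) = 1.
  m_12 = 46*1 - 19 = 27, d_12 = (775 - 27^2)/46 = 46/46 = 1, a_12 = floor((27 + 27)/1) = 54.
  m_13 = 1*54 - 27 = 27, d_13 = (775 - 27^2)/1 = 46/1 = 46: (m_13, d_13) = (m_1, d_1) = (27, 46), so from here the quotients repeat a_1, ..., a_12; the period length is 12.
Hence the expansion of sqrt(775) is a_0 = 27 followed by the repeating block 1, 5, 4, 1, 8, 2, 8, 1, 4, 5, 1, 54 (period 12).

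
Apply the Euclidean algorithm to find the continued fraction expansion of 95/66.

[1; 2, 3, 1, 1, 1, 2]

Run the Euclidean algorithm on 95 and 66; the successive quotients are the partial quotients a_0, a_1, ... (each step inverts the fractional part left over by the previous one):
  95 = 1*66 + 29, so a_0 = 1.
  66 = 2*29 + 8, so a_1 = 2.
  29 = 3*8 + 5, so a_2 = 3.
  8 = 1*5 + 3, so a_3 = 1.
  5 = 1*3 + 2, so a_4 = 1.
  3 = 1*2 + 1, so a_5 = 1.
  2 = 2*1 + 0, so a_6 = 2.
The remainder reaches 0 after 7 divisions, so the expansion has 7 partial quotients, read off in order.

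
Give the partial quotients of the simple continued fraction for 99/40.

Run the Euclidean algorithm on 99 and 40; the successive quotients are the partial quotients a_0, a_1, ... (each step inverts the fractional part left over by the previous one):
  99 = 2*40 + 19, so a_0 = 2.
  40 = 2*19 + 2, so a_1 = 2.
  19 = 9*2 + 1, so a_2 = 9.
  2 = 2*1 + 0, so a_3 = 2.
The remainder reaches 0 after 4 divisions, so the expansion has 4 partial quotients, read off in order.

[2; 2, 9, 2]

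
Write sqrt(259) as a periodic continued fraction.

[16; (10, 1, 2, 3, 4, 3, 2, 1, 10, 32)]

Write x_i = (sqrt(259) + m_i)/d_i with (m_0, d_0) = (0, 1). a_0 = floor(sqrt(259)) = 16, since 16^2 = 256 <= 259 < 289 = 17^2.
Iterate m_{i+1} = d_i*a_i - m_i, d_{i+1} = (259 - m_{i+1}^2)/d_i, a_{i+1} = floor((a_0 + m_{i+1})/d_{i+1}):
  m_1 = 1*16 - 0 = 16, d_1 = (259 - 16^2)/1 = 3/1 = 3, a_1 = floor((16 + 16)/3) = 10.
  m_2 = 3*10 - 16 = 14, d_2 = (259 - 14^2)/3 = 63/3 = 21, a_2 = floor((16 + 14)/21) = 1.
  m_3 = 21*1 - 14 = 7, d_3 = (259 - 7^2)/21 = 210/21 = 10, a_3 = floor((16 + 7)/10) = 2.
  m_4 = 10*2 - 7 = 13, d_4 = (259 - 13^2)/10 = 90/10 = 9, a_4 = floor((16 + 13)/9) = 3.
  m_5 = 9*3 - 13 = 14, d_5 = (259 - 14^2)/9 = 63/9 = 7, a_5 = floor((16 + 14)/7) = 4.
  m_6 = 7*4 - 14 = 14, d_6 = (259 - 14^2)/7 = 63/7 = 9, a_6 = floor((16 + 14)/9) = 3.
  m_7 = 9*3 - 14 = 13, d_7 = (259 - 13^2)/9 = 90/9 = 10, a_7 = floor((16 + 13)/10) = 2.
  m_8 = 10*2 - 13 = 7, d_8 = (259 - 7^2)/10 = 210/10 = 21, a_8 = floor((16 + 7)/21) = 1.
  m_9 = 21*1 - 7 = 14, d_9 = (259 - 14^2)/21 = 63/21 = 3, a_9 = floor((16 + 14)/3) = 10.
  m_10 = 3*10 - 14 = 16, d_10 = (259 - 16^2)/3 = 3/3 = 1, a_10 = floor((16 + 16)/1) = 32.
  m_11 = 1*32 - 16 = 16, d_11 = (259 - 16^2)/1 = 3/1 = 3: (m_11, d_11) = (m_1, d_1) = (16, 3), so from here the quotients repeat a_1, ..., a_10; the period length is 10.
Hence the expansion of sqrt(259) is a_0 = 16 followed by the repeating block 10, 1, 2, 3, 4, 3, 2, 1, 10, 32 (period 10).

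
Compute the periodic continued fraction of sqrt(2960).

Write x_i = (sqrt(2960) + m_i)/d_i with (m_0, d_0) = (0, 1). a_0 = floor(sqrt(2960)) = 54, since 54^2 = 2916 <= 2960 < 3025 = 55^2.
Iterate m_{i+1} = d_i*a_i - m_i, d_{i+1} = (2960 - m_{i+1}^2)/d_i, a_{i+1} = floor((a_0 + m_{i+1})/d_{i+1}):
  m_1 = 1*54 - 0 = 54, d_1 = (2960 - 54^2)/1 = 44/1 = 44, a_1 = floor((54 + 54)/44) = 2.
  m_2 = 44*2 - 54 = 34, d_2 = (2960 - 34^2)/44 = 1804/44 = 41, a_2 = floor((54 + 34)/41) = 2.
  m_3 = 41*2 - 34 = 48, d_3 = (2960 - 48^2)/41 = 656/41 = 16, a_3 = floor((54 + 48)/16) = 6.
  m_4 = 16*6 - 48 = 48, d_4 = (2960 - 48^2)/16 = 656/16 = 41, a_4 = floor((54 + 48)/41) = 2.
  m_5 = 41*2 - 48 = 34, d_5 = (2960 - 34^2)/41 = 1804/41 = 44, a_5 = floor((54 + 34)/44) = 2.
  m_6 = 44*2 - 34 = 54, d_6 = (2960 - 54^2)/44 = 44/44 = 1, a_6 = floor((54 + 54)/1) = 108.
  m_7 = 1*108 - 54 = 54, d_7 = (2960 - 54^2)/1 = 44/1 = 44: (m_7, d_7) = (m_1, d_1) = (54, 44), so from here the quotients repeat a_1, ..., a_6; the period length is 6.
Hence the expansion of sqrt(2960) is a_0 = 54 followed by the repeating block 2, 2, 6, 2, 2, 108 (period 6).

[54; (2, 2, 6, 2, 2, 108)]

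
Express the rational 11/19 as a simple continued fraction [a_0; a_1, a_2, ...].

[0; 1, 1, 2, 1, 2]

Run the Euclidean algorithm on 11 and 19; the successive quotients are the partial quotients a_0, a_1, ... (each step inverts the fractional part left over by the previous one):
  11 = 0*19 + 11, so a_0 = 0.
  19 = 1*11 + 8, so a_1 = 1.
  11 = 1*8 + 3, so a_2 = 1.
  8 = 2*3 + 2, so a_3 = 2.
  3 = 1*2 + 1, so a_4 = 1.
  2 = 2*1 + 0, so a_5 = 2.
The remainder reaches 0 after 6 divisions, so the expansion has 6 partial quotients, read off in order.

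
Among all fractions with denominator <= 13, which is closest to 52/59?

Expand x = 52/59 as a continued fraction with the Euclidean algorithm:
  52 = 0*59 + 52, so a_0 = 0.
  59 = 1*52 + 7, so a_1 = 1.
  52 = 7*7 + 3, so a_2 = 7.
  7 = 2*3 + 1, so a_3 = 2.
  3 = 3*1 + 0, so a_4 = 3.
so x = [0; 1, 7, 2, 3].
Convergents (p_i = a_i*p_{i-1} + p_{i-2}, q_i = a_i*q_{i-1} + q_{i-2} with p_{-2}=0, p_{-1}=1, q_{-2}=1, q_{-1}=0), until the denominator exceeds 13:
  i=0: a_0=0, p_0 = 0*1 + 0 = 0, q_0 = 0*0 + 1 = 1.
  i=1: a_1=1, p_1 = 1*0 + 1 = 1, q_1 = 1*1 + 0 = 1.
  i=2: a_2=7, p_2 = 7*1 + 0 = 7, q_2 = 7*1 + 1 = 8.
  i=3: a_3=2, p_3 = 2*7 + 1 = 15, q_3 = 2*8 + 1 = 17.
q_3 = 17 > 13, so the last convergent with denominator <= 13 is p_2/q_2 = 7/8.
The closest fraction with denominator <= 13 is either p_2/q_2 or the intermediate fraction (k*p_2 + p_1)/(k*q_2 + q_1) with the largest k >= 1 whose denominator stays <= 13; these approach x as k grows, and every other convergent or intermediate fraction in range is farther away.
Largest k: floor((13 - q_1)/q_2) = floor((13 - 1)/8) = 1.
That gives (1*7 + 1)/(1*8 + 1) = 8/9.
Compare the errors: |x - 7/8| = |52*8 - 7*59|/(59*8) = 3/472, and |x - 8/9| = |52*9 - 8*59|/(59*9) = 4/531.
Cross-multiplying, 3*531 = 1593 < 1888 = 4*472, so 3/472 is smaller: the convergent 7/8 is closer to x than 8/9.

7/8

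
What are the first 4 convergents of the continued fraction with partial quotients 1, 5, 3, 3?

1/1, 6/5, 19/16, 63/53

Using the convergent recurrence p_i = a_i*p_{i-1} + p_{i-2}, q_i = a_i*q_{i-1} + q_{i-2} with p_{-2}=0, p_{-1}=1, q_{-2}=1, q_{-1}=0:
  i=0: a_0=1, p_0 = 1*1 + 0 = 1, q_0 = 1*0 + 1 = 1.
  i=1: a_1=5, p_1 = 5*1 + 1 = 6, q_1 = 5*1 + 0 = 5.
  i=2: a_2=3, p_2 = 3*6 + 1 = 19, q_2 = 3*5 + 1 = 16.
  i=3: a_3=3, p_3 = 3*19 + 6 = 63, q_3 = 3*16 + 5 = 53.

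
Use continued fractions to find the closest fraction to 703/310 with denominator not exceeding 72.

Expand x = 703/310 as a continued fraction with the Euclidean algorithm:
  703 = 2*310 + 83, so a_0 = 2.
  310 = 3*83 + 61, so a_1 = 3.
  83 = 1*61 + 22, so a_2 = 1.
  61 = 2*22 + 17, so a_3 = 2.
  22 = 1*17 + 5, so a_4 = 1.
  17 = 3*5 + 2, so a_5 = 3.
  5 = 2*2 + 1, so a_6 = 2.
  2 = 2*1 + 0, so a_7 = 2.
so x = [2; 3, 1, 2, 1, 3, 2, 2].
Convergents (p_i = a_i*p_{i-1} + p_{i-2}, q_i = a_i*q_{i-1} + q_{i-2} with p_{-2}=0, p_{-1}=1, q_{-2}=1, q_{-1}=0), until the denominator exceeds 72:
  i=0: a_0=2, p_0 = 2*1 + 0 = 2, q_0 = 2*0 + 1 = 1.
  i=1: a_1=3, p_1 = 3*2 + 1 = 7, q_1 = 3*1 + 0 = 3.
  i=2: a_2=1, p_2 = 1*7 + 2 = 9, q_2 = 1*3 + 1 = 4.
  i=3: a_3=2, p_3 = 2*9 + 7 = 25, q_3 = 2*4 + 3 = 11.
  i=4: a_4=1, p_4 = 1*25 + 9 = 34, q_4 = 1*11 + 4 = 15.
  i=5: a_5=3, p_5 = 3*34 + 25 = 127, q_5 = 3*15 + 11 = 56.
  i=6: a_6=2, p_6 = 2*127 + 34 = 288, q_6 = 2*56 + 15 = 127.
q_6 = 127 > 72, so the last convergent with denominator <= 72 is p_5/q_5 = 127/56.
The closest fraction with denominator <= 72 is either p_5/q_5 or the intermediate fraction (k*p_5 + p_4)/(k*q_5 + q_4) with the largest k >= 1 whose denominator stays <= 72; these approach x as k grows, and every other convergent or intermediate fraction in range is farther away.
Largest k: floor((72 - q_4)/q_5) = floor((72 - 15)/56) = 1.
That gives (1*127 + 34)/(1*56 + 15) = 161/71.
Compare the errors: |x - 127/56| = |703*56 - 127*310|/(310*56) = 2/17360, and |x - 161/71| = |703*71 - 161*310|/(310*71) = 3/22010.
Cross-multiplying, 2*22010 = 44020 < 52080 = 3*17360, so 2/17360 is smaller: the convergent 127/56 is closer to x than 161/71.

127/56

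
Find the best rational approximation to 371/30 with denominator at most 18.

136/11

Expand x = 371/30 as a continued fraction with the Euclidean algorithm:
  371 = 12*30 + 11, so a_0 = 12.
  30 = 2*11 + 8, so a_1 = 2.
  11 = 1*8 + 3, so a_2 = 1.
  8 = 2*3 + 2, so a_3 = 2.
  3 = 1*2 + 1, so a_4 = 1.
  2 = 2*1 + 0, so a_5 = 2.
so x = [12; 2, 1, 2, 1, 2].
Convergents (p_i = a_i*p_{i-1} + p_{i-2}, q_i = a_i*q_{i-1} + q_{i-2} with p_{-2}=0, p_{-1}=1, q_{-2}=1, q_{-1}=0), until the denominator exceeds 18:
  i=0: a_0=12, p_0 = 12*1 + 0 = 12, q_0 = 12*0 + 1 = 1.
  i=1: a_1=2, p_1 = 2*12 + 1 = 25, q_1 = 2*1 + 0 = 2.
  i=2: a_2=1, p_2 = 1*25 + 12 = 37, q_2 = 1*2 + 1 = 3.
  i=3: a_3=2, p_3 = 2*37 + 25 = 99, q_3 = 2*3 + 2 = 8.
  i=4: a_4=1, p_4 = 1*99 + 37 = 136, q_4 = 1*8 + 3 = 11.
  i=5: a_5=2, p_5 = 2*136 + 99 = 371, q_5 = 2*11 + 8 = 30.
q_5 = 30 > 18, so the last convergent with denominator <= 18 is p_4/q_4 = 136/11.
The closest fraction with denominator <= 18 is either p_4/q_4 or the intermediate fraction (k*p_4 + p_3)/(k*q_4 + q_3) with the largest k >= 1 whose denominator stays <= 18; these approach x as k grows, and every other convergent or intermediate fraction in range is farther away.
Largest k: floor((18 - q_3)/q_4) = floor((18 - 8)/11) = 0.
Since k = 0, no intermediate fraction beyond p_4/q_4 has denominator <= 18, so the convergent 136/11 is the closest (its error is |371*11 - 136*30|/(30*11) = 1/330).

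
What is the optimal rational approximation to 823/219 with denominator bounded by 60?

Expand x = 823/219 as a continued fraction with the Euclidean algorithm:
  823 = 3*219 + 166, so a_0 = 3.
  219 = 1*166 + 53, so a_1 = 1.
  166 = 3*53 + 7, so a_2 = 3.
  53 = 7*7 + 4, so a_3 = 7.
  7 = 1*4 + 3, so a_4 = 1.
  4 = 1*3 + 1, so a_5 = 1.
  3 = 3*1 + 0, so a_6 = 3.
so x = [3; 1, 3, 7, 1, 1, 3].
Convergents (p_i = a_i*p_{i-1} + p_{i-2}, q_i = a_i*q_{i-1} + q_{i-2} with p_{-2}=0, p_{-1}=1, q_{-2}=1, q_{-1}=0), until the denominator exceeds 60:
  i=0: a_0=3, p_0 = 3*1 + 0 = 3, q_0 = 3*0 + 1 = 1.
  i=1: a_1=1, p_1 = 1*3 + 1 = 4, q_1 = 1*1 + 0 = 1.
  i=2: a_2=3, p_2 = 3*4 + 3 = 15, q_2 = 3*1 + 1 = 4.
  i=3: a_3=7, p_3 = 7*15 + 4 = 109, q_3 = 7*4 + 1 = 29.
  i=4: a_4=1, p_4 = 1*109 + 15 = 124, q_4 = 1*29 + 4 = 33.
  i=5: a_5=1, p_5 = 1*124 + 109 = 233, q_5 = 1*33 + 29 = 62.
q_5 = 62 > 60, so the last convergent with denominator <= 60 is p_4/q_4 = 124/33.
The closest fraction with denominator <= 60 is either p_4/q_4 or the intermediate fraction (k*p_4 + p_3)/(k*q_4 + q_3) with the largest k >= 1 whose denominator stays <= 60; these approach x as k grows, and every other convergent or intermediate fraction in range is farther away.
Largest k: floor((60 - q_3)/q_4) = floor((60 - 29)/33) = 0.
Since k = 0, no intermediate fraction beyond p_4/q_4 has denominator <= 60, so the convergent 124/33 is the closest (its error is |823*33 - 124*219|/(219*33) = 3/7227).

124/33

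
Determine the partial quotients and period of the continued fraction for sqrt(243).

Write x_i = (sqrt(243) + m_i)/d_i with (m_0, d_0) = (0, 1). a_0 = floor(sqrt(243)) = 15, since 15^2 = 225 <= 243 < 256 = 16^2.
Iterate m_{i+1} = d_i*a_i - m_i, d_{i+1} = (243 - m_{i+1}^2)/d_i, a_{i+1} = floor((a_0 + m_{i+1})/d_{i+1}):
  m_1 = 1*15 - 0 = 15, d_1 = (243 - 15^2)/1 = 18/1 = 18, a_1 = floor((15 + 15)/18) = 1.
  m_2 = 18*1 - 15 = 3, d_2 = (243 - 3^2)/18 = 234/18 = 13, a_2 = floor((15 + 3)/13) = 1.
  m_3 = 13*1 - 3 = 10, d_3 = (243 - 10^2)/13 = 143/13 = 11, a_3 = floor((15 + 10)/11) = 2.
  m_4 = 11*2 - 10 = 12, d_4 = (243 - 12^2)/11 = 99/11 = 9, a_4 = floor((15 + 12)/9) = 3.
  m_5 = 9*3 - 12 = 15, d_5 = (243 - 15^2)/9 = 18/9 = 2, a_5 = floor((15 + 15)/2) = 15.
  m_6 = 2*15 - 15 = 15, d_6 = (243 - 15^2)/2 = 18/2 = 9, a_6 = floor((15 + 15)/9) = 3.
  m_7 = 9*3 - 15 = 12, d_7 = (243 - 12^2)/9 = 99/9 = 11, a_7 = floor((15 + 12)/11) = 2.
  m_8 = 11*2 - 12 = 10, d_8 = (243 - 10^2)/11 = 143/11 = 13, a_8 = floor((15 + 10)/13) = 1.
  m_9 = 13*1 - 10 = 3, d_9 = (243 - 3^2)/13 = 234/13 = 18, a_9 = floor((15 + 3)/18) = 1.
  m_10 = 18*1 - 3 = 15, d_10 = (243 - 15^2)/18 = 18/18 = 1, a_10 = floor((15 + 15)/1) = 30.
  m_11 = 1*30 - 15 = 15, d_11 = (243 - 15^2)/1 = 18/1 = 18: (m_11, d_11) = (m_1, d_1) = (15, 18), so from here the quotients repeat a_1, ..., a_10; the period length is 10.
Hence the expansion of sqrt(243) is a_0 = 15 followed by the repeating block 1, 1, 2, 3, 15, 3, 2, 1, 1, 30 (period 10).

[15; (1, 1, 2, 3, 15, 3, 2, 1, 1, 30)]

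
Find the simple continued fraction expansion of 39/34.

[1; 6, 1, 4]

Run the Euclidean algorithm on 39 and 34; the successive quotients are the partial quotients a_0, a_1, ... (each step inverts the fractional part left over by the previous one):
  39 = 1*34 + 5, so a_0 = 1.
  34 = 6*5 + 4, so a_1 = 6.
  5 = 1*4 + 1, so a_2 = 1.
  4 = 4*1 + 0, so a_3 = 4.
The remainder reaches 0 after 4 divisions, so the expansion has 4 partial quotients, read off in order.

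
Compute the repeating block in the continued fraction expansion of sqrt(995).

Write x_i = (sqrt(995) + m_i)/d_i with (m_0, d_0) = (0, 1). a_0 = floor(sqrt(995)) = 31, since 31^2 = 961 <= 995 < 1024 = 32^2.
Iterate m_{i+1} = d_i*a_i - m_i, d_{i+1} = (995 - m_{i+1}^2)/d_i, a_{i+1} = floor((a_0 + m_{i+1})/d_{i+1}):
  m_1 = 1*31 - 0 = 31, d_1 = (995 - 31^2)/1 = 34/1 = 34, a_1 = floor((31 + 31)/34) = 1.
  m_2 = 34*1 - 31 = 3, d_2 = (995 - 3^2)/34 = 986/34 = 29, a_2 = floor((31 + 3)/29) = 1.
  m_3 = 29*1 - 3 = 26, d_3 = (995 - 26^2)/29 = 319/29 = 11, a_3 = floor((31 + 26)/11) = 5.
  m_4 = 11*5 - 26 = 29, d_4 = (995 - 29^2)/11 = 154/11 = 14, a_4 = floor((31 + 29)/14) = 4.
  m_5 = 14*4 - 29 = 27, d_5 = (995 - 27^2)/14 = 266/14 = 19, a_5 = floor((31 + 27)/19) = 3.
  m_6 = 19*3 - 27 = 30, d_6 = (995 - 30^2)/19 = 95/19 = 5, a_6 = floor((31 + 30)/5) = 12.
  m_7 = 5*12 - 30 = 30, d_7 = (995 - 30^2)/5 = 95/5 = 19, a_7 = floor((31 + 30)/19) = 3.
  m_8 = 19*3 - 30 = 27, d_8 = (995 - 27^2)/19 = 266/19 = 14, a_8 = floor((31 + 27)/14) = 4.
  m_9 = 14*4 - 27 = 29, d_9 = (995 - 29^2)/14 = 154/14 = 11, a_9 = floor((31 + 29)/11) = 5.
  m_10 = 11*5 - 29 = 26, d_10 = (995 - 26^2)/11 = 319/11 = 29, a_10 = floor((31 + 26)/29) = 1.
  m_11 = 29*1 - 26 = 3, d_11 = (995 - 3^2)/29 = 986/29 = 34, a_11 = floor((31 + 3)/34) = 1.
  m_12 = 34*1 - 3 = 31, d_12 = (995 - 31^2)/34 = 34/34 = 1, a_12 = floor((31 + 31)/1) = 62.
  m_13 = 1*62 - 31 = 31, d_13 = (995 - 31^2)/1 = 34/1 = 34: (m_13, d_13) = (m_1, d_1) = (31, 34), so from here the quotients repeat a_1, ..., a_12; the period length is 12.
Hence the expansion of sqrt(995) is a_0 = 31 followed by the repeating block 1, 1, 5, 4, 3, 12, 3, 4, 5, 1, 1, 62 (period 12).

[31; (1, 1, 5, 4, 3, 12, 3, 4, 5, 1, 1, 62)]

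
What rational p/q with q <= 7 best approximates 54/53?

1/1

Expand x = 54/53 as a continued fraction with the Euclidean algorithm:
  54 = 1*53 + 1, so a_0 = 1.
  53 = 53*1 + 0, so a_1 = 53.
so x = [1; 53].
Convergents (p_i = a_i*p_{i-1} + p_{i-2}, q_i = a_i*q_{i-1} + q_{i-2} with p_{-2}=0, p_{-1}=1, q_{-2}=1, q_{-1}=0), until the denominator exceeds 7:
  i=0: a_0=1, p_0 = 1*1 + 0 = 1, q_0 = 1*0 + 1 = 1.
  i=1: a_1=53, p_1 = 53*1 + 1 = 54, q_1 = 53*1 + 0 = 53.
q_1 = 53 > 7, so the last convergent with denominator <= 7 is p_0/q_0 = 1/1.
The closest fraction with denominator <= 7 is either p_0/q_0 or the intermediate fraction (k*p_0 + p_{-1})/(k*q_0 + q_{-1}) with the largest k >= 1 whose denominator stays <= 7; these approach x as k grows, and every other convergent or intermediate fraction in range is farther away.
Largest k: floor((7 - q_{-1})/q_0) = floor((7 - 0)/1) = 7 (using the seeds p_{-1} = 1, q_{-1} = 0).
That gives (7*1 + 1)/(7*1 + 0) = 8/7.
Compare the errors: |x - 1/1| = |54*1 - 1*53|/(53*1) = 1/53, and |x - 8/7| = |54*7 - 8*53|/(53*7) = 46/371.
Cross-multiplying, 1*371 = 371 < 2438 = 46*53, so 1/53 is smaller: the convergent 1/1 is closer to x than 8/7.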